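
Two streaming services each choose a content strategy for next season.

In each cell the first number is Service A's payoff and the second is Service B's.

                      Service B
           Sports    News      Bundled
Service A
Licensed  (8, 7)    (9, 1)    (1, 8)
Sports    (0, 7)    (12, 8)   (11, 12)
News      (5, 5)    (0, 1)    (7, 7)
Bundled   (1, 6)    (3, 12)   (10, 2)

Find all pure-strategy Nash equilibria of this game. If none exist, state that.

(Licensed, Sports): Service B can switch to Bundled (7 → 8). Not NE.
(Licensed, News): Service A can switch to Sports (9 → 12). Not NE.
(Licensed, Bundled): Service A can switch to Sports (1 → 11). Not NE.
(Sports, Sports): Service A can switch to Licensed (0 → 8). Not NE.
(Sports, News): Service B can switch to Bundled (8 → 12). Not NE.
(Sports, Bundled): Service A gets 11, best alternative 10; Service B gets 12, best alternative 8. No profitable deviation — NE.
(News, Sports): Service A can switch to Licensed (5 → 8). Not NE.
(The remaining 5 profiles each have a profitable deviation by the same check.)

Pure NE: (Sports, Bundled)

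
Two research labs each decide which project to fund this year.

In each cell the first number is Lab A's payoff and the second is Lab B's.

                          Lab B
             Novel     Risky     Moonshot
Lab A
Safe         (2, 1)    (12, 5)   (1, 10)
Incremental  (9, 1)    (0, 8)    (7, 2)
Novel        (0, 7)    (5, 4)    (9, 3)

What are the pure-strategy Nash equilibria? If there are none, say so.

none

Lab A against Novel: payoffs 2, 9, 0 → best response Incremental.
Lab A against Risky: payoffs 12, 0, 5 → best response Safe.
Lab A against Moonshot: payoffs 1, 7, 9 → best response Novel.
Lab B against Safe: payoffs 1, 5, 10 → best response Moonshot.
Lab B against Incremental: payoffs 1, 8, 2 → best response Risky.
Lab B against Novel: payoffs 7, 4, 3 → best response Novel.
No profile is a mutual best response for all players.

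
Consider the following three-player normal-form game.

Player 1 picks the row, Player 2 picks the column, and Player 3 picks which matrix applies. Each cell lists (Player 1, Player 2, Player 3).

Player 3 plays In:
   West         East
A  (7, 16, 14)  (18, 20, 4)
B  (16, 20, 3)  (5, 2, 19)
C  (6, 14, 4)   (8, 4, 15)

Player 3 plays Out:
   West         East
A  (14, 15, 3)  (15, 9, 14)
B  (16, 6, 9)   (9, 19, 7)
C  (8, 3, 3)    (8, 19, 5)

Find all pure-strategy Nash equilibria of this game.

Player 1 against (West, In): payoffs 7, 16, 6 → best response B.
Player 1 against (West, Out): payoffs 14, 16, 8 → best response B.
Player 1 against (East, In): payoffs 18, 5, 8 → best response A.
Player 1 against (East, Out): payoffs 15, 9, 8 → best response A.
Player 2 against (A, In): payoffs 16, 20 → best response East.
Player 2 against (A, Out): payoffs 15, 9 → best response West.
Player 2 against (B, In): payoffs 20, 2 → best response West.
Player 2 against (B, Out): payoffs 6, 19 → best response East.
Player 2 against (C, In): payoffs 14, 4 → best response West.
Player 2 against (C, Out): payoffs 3, 19 → best response East.
Player 3 against (A, West): payoffs 14, 3 → best response In.
Player 3 against (A, East): payoffs 4, 14 → best response Out.
Player 3 against (B, West): payoffs 3, 9 → best response Out.
Player 3 against (B, East): payoffs 19, 7 → best response In.
Player 3 against (C, West): payoffs 4, 3 → best response In.
Player 3 against (C, East): payoffs 15, 5 → best response In.
No profile is a mutual best response for all players.

There is no pure-strategy Nash equilibrium.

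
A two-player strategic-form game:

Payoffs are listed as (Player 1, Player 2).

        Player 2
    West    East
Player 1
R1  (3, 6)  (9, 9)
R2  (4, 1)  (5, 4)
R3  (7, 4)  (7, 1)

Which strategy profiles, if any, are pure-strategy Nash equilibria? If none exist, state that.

Pure-strategy Nash equilibria: (R1, East), (R3, West)

Player 1 against West: payoffs 3, 4, 7 → best response R3.
Player 1 against East: payoffs 9, 5, 7 → best response R1.
Player 2 against R1: payoffs 6, 9 → best response East.
Player 2 against R2: payoffs 1, 4 → best response East.
Player 2 against R3: payoffs 4, 1 → best response West.
Mutual best responses: (R1, East); (R3, West).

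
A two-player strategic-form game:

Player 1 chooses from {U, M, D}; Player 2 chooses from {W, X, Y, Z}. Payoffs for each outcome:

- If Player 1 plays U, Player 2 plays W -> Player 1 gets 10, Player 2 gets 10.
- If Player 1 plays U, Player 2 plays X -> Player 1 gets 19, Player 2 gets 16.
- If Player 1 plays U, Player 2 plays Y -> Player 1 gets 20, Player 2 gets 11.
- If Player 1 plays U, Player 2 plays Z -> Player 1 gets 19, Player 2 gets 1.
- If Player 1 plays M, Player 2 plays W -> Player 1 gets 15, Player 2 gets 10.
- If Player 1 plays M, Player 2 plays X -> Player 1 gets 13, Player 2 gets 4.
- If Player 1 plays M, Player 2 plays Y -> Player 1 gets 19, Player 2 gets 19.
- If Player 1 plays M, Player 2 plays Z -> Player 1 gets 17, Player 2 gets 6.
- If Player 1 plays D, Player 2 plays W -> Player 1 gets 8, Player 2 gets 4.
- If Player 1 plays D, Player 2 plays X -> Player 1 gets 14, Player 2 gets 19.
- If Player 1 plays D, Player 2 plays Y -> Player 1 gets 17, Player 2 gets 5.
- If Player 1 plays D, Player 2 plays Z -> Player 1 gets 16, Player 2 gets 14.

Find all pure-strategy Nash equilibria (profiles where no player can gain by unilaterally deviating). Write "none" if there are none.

(U, W): Player 1 can switch to M (10 → 15). Not NE.
(U, X): Player 1 gets 19, best alternative 14; Player 2 gets 16, best alternative 11. No profitable deviation — NE.
(U, Y): Player 2 can switch to X (11 → 16). Not NE.
(U, Z): Player 2 can switch to W (1 → 10). Not NE.
(M, W): Player 2 can switch to Y (10 → 19). Not NE.
(M, X): Player 1 can switch to U (13 → 19). Not NE.
(M, Y): Player 1 can switch to U (19 → 20). Not NE.
(M, Z): Player 1 can switch to U (17 → 19). Not NE.
(D, W): Player 1 can switch to U (8 → 10). Not NE.
(D, X): Player 1 can switch to U (14 → 19). Not NE.
(D, Y): Player 1 can switch to U (17 → 20). Not NE.
(D, Z): Player 1 can switch to U (16 → 19). Not NE.

The unique pure-strategy Nash equilibrium is (U, X).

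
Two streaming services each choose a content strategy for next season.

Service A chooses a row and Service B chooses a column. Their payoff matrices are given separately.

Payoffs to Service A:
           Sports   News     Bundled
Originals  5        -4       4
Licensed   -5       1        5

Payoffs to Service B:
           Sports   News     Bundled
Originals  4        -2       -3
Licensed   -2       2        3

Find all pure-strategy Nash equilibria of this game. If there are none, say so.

For each player, find the best response to each opponent profile; mutual best responses are the pure NE.
Service A against Sports: payoffs 5, -5 → best response Originals.
Service A against News: payoffs -4, 1 → best response Licensed.
Service A against Bundled: payoffs 4, 5 → best response Licensed.
Service B against Originals: payoffs 4, -2, -3 → best response Sports.
Service B against Licensed: payoffs -2, 2, 3 → best response Bundled.
Mutual best responses: (Originals, Sports); (Licensed, Bundled).

The pure Nash equilibria are (Originals, Sports), (Licensed, Bundled).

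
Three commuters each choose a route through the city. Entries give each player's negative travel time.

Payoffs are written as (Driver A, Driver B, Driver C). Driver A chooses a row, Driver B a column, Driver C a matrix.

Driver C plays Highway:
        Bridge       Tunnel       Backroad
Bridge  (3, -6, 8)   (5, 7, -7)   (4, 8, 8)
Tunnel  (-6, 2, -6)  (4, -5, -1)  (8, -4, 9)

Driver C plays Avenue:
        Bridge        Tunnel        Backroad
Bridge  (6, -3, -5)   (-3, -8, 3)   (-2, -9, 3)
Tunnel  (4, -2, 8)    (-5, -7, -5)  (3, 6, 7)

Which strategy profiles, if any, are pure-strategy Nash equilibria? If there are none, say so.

There is no pure-strategy Nash equilibrium.

Mark each player's best response to every combination of opponents' strategies; a profile where every player is best-responding is a pure Nash equilibrium.
Driver A against (Bridge, Highway): payoffs 3, -6 → best response Bridge.
Driver A against (Bridge, Avenue): payoffs 6, 4 → best response Bridge.
Driver A against (Tunnel, Highway): payoffs 5, 4 → best response Bridge.
Driver A against (Tunnel, Avenue): payoffs -3, -5 → best response Bridge.
Driver A against (Backroad, Highway): payoffs 4, 8 → best response Tunnel.
Driver A against (Backroad, Avenue): payoffs -2, 3 → best response Tunnel.
Driver B against (Bridge, Highway): payoffs -6, 7, 8 → best response Backroad.
Driver B against (Bridge, Avenue): payoffs -3, -8, -9 → best response Bridge.
Driver B against (Tunnel, Highway): payoffs 2, -5, -4 → best response Bridge.
Driver B against (Tunnel, Avenue): payoffs -2, -7, 6 → best response Backroad.
Driver C against (Bridge, Bridge): payoffs 8, -5 → best response Highway.
Driver C against (Bridge, Tunnel): payoffs -7, 3 → best response Avenue.
Driver C against (Bridge, Backroad): payoffs 8, 3 → best response Highway.
Driver C against (Tunnel, Bridge): payoffs -6, 8 → best response Avenue.
Driver C against (Tunnel, Tunnel): payoffs -1, -5 → best response Highway.
Driver C against (Tunnel, Backroad): payoffs 9, 7 → best response Highway.
No profile is a mutual best response for all players.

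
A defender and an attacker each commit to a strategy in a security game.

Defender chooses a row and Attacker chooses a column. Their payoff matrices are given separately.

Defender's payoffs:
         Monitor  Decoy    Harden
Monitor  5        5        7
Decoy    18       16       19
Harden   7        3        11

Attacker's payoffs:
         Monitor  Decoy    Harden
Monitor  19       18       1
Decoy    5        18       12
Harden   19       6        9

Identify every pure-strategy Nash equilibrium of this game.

Pure NE: (Decoy, Decoy)

Defender against Monitor: payoffs 5, 18, 7 → best response Decoy.
Defender against Decoy: payoffs 5, 16, 3 → best response Decoy.
Defender against Harden: payoffs 7, 19, 11 → best response Decoy.
Attacker against Monitor: payoffs 19, 18, 1 → best response Monitor.
Attacker against Decoy: payoffs 5, 18, 12 → best response Decoy.
Attacker against Harden: payoffs 19, 6, 9 → best response Monitor.
Mutual best responses: (Decoy, Decoy).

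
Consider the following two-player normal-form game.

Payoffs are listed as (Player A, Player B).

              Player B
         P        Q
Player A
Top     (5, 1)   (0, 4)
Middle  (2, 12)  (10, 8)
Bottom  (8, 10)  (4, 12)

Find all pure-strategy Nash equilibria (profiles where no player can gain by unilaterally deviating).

(Top, P): Player A can switch to Bottom (5 → 8). Not NE.
(Top, Q): Player A can switch to Middle (0 → 10). Not NE.
(Middle, P): Player A can switch to Top (2 → 5). Not NE.
(Middle, Q): Player B can switch to P (8 → 12). Not NE.
(Bottom, P): Player B can switch to Q (10 → 12). Not NE.
(Bottom, Q): Player A can switch to Middle (4 → 10). Not NE.

none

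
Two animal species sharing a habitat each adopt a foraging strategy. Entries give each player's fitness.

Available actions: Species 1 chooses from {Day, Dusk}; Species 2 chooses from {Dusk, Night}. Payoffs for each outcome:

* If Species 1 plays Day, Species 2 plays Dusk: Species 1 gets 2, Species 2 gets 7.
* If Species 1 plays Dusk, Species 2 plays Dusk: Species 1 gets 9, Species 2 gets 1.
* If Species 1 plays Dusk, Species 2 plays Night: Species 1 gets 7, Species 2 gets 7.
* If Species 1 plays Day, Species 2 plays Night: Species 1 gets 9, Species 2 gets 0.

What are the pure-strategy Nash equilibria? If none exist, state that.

There is no pure-strategy Nash equilibrium.

Species 1 against Dusk: payoffs 2, 9 → best response Dusk.
Species 1 against Night: payoffs 9, 7 → best response Day.
Species 2 against Day: payoffs 7, 0 → best response Dusk.
Species 2 against Dusk: payoffs 1, 7 → best response Night.
No profile is a mutual best response for all players.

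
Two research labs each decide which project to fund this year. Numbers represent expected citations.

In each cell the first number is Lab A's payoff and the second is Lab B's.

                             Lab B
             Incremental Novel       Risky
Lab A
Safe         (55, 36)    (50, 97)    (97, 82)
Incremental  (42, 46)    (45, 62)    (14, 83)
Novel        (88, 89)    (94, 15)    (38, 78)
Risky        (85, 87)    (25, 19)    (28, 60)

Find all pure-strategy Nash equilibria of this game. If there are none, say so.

For each strategy profile, look for a profitable unilateral deviation.
(Safe, Incremental): Lab A can switch to Novel (55 → 88). Not NE.
(Safe, Novel): Lab A can switch to Novel (50 → 94). Not NE.
(Safe, Risky): Lab B can switch to Novel (82 → 97). Not NE.
(Incremental, Incremental): Lab A can switch to Safe (42 → 55). Not NE.
(Incremental, Novel): Lab A can switch to Safe (45 → 50). Not NE.
(Incremental, Risky): Lab A can switch to Safe (14 → 97). Not NE.
(Novel, Incremental): Lab A gets 88, best alternative 85; Lab B gets 89, best alternative 78. No profitable deviation — NE.
(Novel, Novel): Lab B can switch to Incremental (15 → 89). Not NE.
(Novel, Risky): Lab A can switch to Safe (38 → 97). Not NE.
(The remaining 3 profiles each have a profitable deviation by the same check.)

The unique pure-strategy Nash equilibrium is (Novel, Incremental).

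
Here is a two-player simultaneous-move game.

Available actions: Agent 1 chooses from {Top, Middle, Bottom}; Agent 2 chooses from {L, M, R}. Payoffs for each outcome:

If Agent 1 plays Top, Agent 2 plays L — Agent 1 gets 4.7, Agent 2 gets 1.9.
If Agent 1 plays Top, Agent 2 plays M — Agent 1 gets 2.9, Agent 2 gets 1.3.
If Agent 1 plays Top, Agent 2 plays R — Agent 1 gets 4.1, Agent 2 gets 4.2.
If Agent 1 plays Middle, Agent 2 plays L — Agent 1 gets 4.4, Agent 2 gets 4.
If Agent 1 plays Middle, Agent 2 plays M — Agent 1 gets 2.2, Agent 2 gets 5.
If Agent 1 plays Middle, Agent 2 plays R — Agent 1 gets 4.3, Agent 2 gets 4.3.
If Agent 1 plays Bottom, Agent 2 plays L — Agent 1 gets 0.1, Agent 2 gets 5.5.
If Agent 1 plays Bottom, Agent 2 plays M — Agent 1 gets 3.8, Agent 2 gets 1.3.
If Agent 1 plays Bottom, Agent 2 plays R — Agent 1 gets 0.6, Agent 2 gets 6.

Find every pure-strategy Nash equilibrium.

(Top, L): Agent 2 can switch to R (1.9 → 4.2). Not NE.
(Top, M): Agent 1 can switch to Bottom (2.9 → 3.8). Not NE.
(Top, R): Agent 1 can switch to Middle (4.1 → 4.3). Not NE.
(Middle, L): Agent 1 can switch to Top (4.4 → 4.7). Not NE.
(Middle, M): Agent 1 can switch to Top (2.2 → 2.9). Not NE.
(Middle, R): Agent 2 can switch to M (4.3 → 5). Not NE.
(Bottom, L): Agent 1 can switch to Top (0.1 → 4.7). Not NE.
(Bottom, M): Agent 2 can switch to L (1.3 → 5.5). Not NE.
(The remaining 1 profile has a profitable deviation by the same check.)

This game has no pure Nash equilibrium.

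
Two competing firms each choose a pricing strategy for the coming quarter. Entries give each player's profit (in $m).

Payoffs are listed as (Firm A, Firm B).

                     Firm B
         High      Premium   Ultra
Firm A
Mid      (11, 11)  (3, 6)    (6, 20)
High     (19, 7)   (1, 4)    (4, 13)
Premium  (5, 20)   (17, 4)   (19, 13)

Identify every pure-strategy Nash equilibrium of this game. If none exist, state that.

Mark each player's best response to every combination of opponents' strategies; a profile where every player is best-responding is a pure Nash equilibrium.
Firm A against High: payoffs 11, 19, 5 → best response High.
Firm A against Premium: payoffs 3, 1, 17 → best response Premium.
Firm A against Ultra: payoffs 6, 4, 19 → best response Premium.
Firm B against Mid: payoffs 11, 6, 20 → best response Ultra.
Firm B against High: payoffs 7, 4, 13 → best response Ultra.
Firm B against Premium: payoffs 20, 4, 13 → best response High.
No profile is a mutual best response for all players.

This game has no pure Nash equilibrium.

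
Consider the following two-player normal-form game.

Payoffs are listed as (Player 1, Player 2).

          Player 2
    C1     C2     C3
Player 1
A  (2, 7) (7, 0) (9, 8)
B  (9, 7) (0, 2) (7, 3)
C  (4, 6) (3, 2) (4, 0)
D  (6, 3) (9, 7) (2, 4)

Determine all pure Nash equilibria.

The pure Nash equilibria are (A, C3), (B, C1), (D, C2).

Mark each player's best response to every combination of opponents' strategies; a profile where every player is best-responding is a pure Nash equilibrium.
Player 1 against C1: payoffs 2, 9, 4, 6 → best response B.
Player 1 against C2: payoffs 7, 0, 3, 9 → best response D.
Player 1 against C3: payoffs 9, 7, 4, 2 → best response A.
Player 2 against A: payoffs 7, 0, 8 → best response C3.
Player 2 against B: payoffs 7, 2, 3 → best response C1.
Player 2 against C: payoffs 6, 2, 0 → best response C1.
Player 2 against D: payoffs 3, 7, 4 → best response C2.
Mutual best responses: (A, C3); (B, C1); (D, C2).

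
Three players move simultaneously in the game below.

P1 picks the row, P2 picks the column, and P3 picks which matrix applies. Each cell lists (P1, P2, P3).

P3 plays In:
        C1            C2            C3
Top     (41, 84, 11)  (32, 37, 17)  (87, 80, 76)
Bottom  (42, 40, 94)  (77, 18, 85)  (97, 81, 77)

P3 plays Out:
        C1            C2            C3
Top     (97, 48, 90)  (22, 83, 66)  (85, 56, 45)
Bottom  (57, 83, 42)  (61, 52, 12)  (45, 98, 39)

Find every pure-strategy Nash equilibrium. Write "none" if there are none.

(Bottom, C3, In)

P1 against (C1, In): payoffs 41, 42 → best response Bottom.
P1 against (C1, Out): payoffs 97, 57 → best response Top.
P1 against (C2, In): payoffs 32, 77 → best response Bottom.
P1 against (C2, Out): payoffs 22, 61 → best response Bottom.
P1 against (C3, In): payoffs 87, 97 → best response Bottom.
P1 against (C3, Out): payoffs 85, 45 → best response Top.
P2 against (Top, In): payoffs 84, 37, 80 → best response C1.
P2 against (Top, Out): payoffs 48, 83, 56 → best response C2.
P2 against (Bottom, In): payoffs 40, 18, 81 → best response C3.
P2 against (Bottom, Out): payoffs 83, 52, 98 → best response C3.
P3 against (Top, C1): payoffs 11, 90 → best response Out.
P3 against (Top, C2): payoffs 17, 66 → best response Out.
P3 against (Top, C3): payoffs 76, 45 → best response In.
P3 against (Bottom, C1): payoffs 94, 42 → best response In.
P3 against (Bottom, C2): payoffs 85, 12 → best response In.
P3 against (Bottom, C3): payoffs 77, 39 → best response In.
Mutual best responses: (Bottom, C3, In).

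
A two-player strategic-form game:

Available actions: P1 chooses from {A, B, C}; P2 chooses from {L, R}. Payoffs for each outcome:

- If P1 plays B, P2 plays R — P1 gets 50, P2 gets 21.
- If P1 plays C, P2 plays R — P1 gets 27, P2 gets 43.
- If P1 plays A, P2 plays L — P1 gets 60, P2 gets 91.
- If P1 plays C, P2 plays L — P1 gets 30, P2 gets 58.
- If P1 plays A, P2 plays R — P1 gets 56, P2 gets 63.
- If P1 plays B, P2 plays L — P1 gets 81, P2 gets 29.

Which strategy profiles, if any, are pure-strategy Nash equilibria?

(B, L)

(A, L): P1 can switch to B (60 → 81). Not NE.
(A, R): P2 can switch to L (63 → 91). Not NE.
(B, L): P1 gets 81, best alternative 60; P2 gets 29, best alternative 21. No profitable deviation — NE.
(B, R): P1 can switch to A (50 → 56). Not NE.
(C, L): P1 can switch to A (30 → 60). Not NE.
(C, R): P1 can switch to A (27 → 56). Not NE.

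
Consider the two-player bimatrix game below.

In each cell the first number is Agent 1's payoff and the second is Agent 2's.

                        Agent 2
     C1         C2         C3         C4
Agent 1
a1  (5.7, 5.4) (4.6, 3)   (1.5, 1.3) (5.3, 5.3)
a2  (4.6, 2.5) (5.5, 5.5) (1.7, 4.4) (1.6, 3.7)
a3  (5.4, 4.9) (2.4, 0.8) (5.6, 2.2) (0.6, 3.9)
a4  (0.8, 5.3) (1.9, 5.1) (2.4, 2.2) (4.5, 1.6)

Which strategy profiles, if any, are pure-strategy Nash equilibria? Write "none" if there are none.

For each player, find the best response to each opponent profile; mutual best responses are the pure NE.
Agent 1 against C1: payoffs 5.7, 4.6, 5.4, 0.8 → best response a1.
Agent 1 against C2: payoffs 4.6, 5.5, 2.4, 1.9 → best response a2.
Agent 1 against C3: payoffs 1.5, 1.7, 5.6, 2.4 → best response a3.
Agent 1 against C4: payoffs 5.3, 1.6, 0.6, 4.5 → best response a1.
Agent 2 against a1: payoffs 5.4, 3, 1.3, 5.3 → best response C1.
Agent 2 against a2: payoffs 2.5, 5.5, 4.4, 3.7 → best response C2.
Agent 2 against a3: payoffs 4.9, 0.8, 2.2, 3.9 → best response C1.
Agent 2 against a4: payoffs 5.3, 5.1, 2.2, 1.6 → best response C1.
Mutual best responses: (a1, C1); (a2, C2).

The pure Nash equilibria are (a1, C1), (a2, C2).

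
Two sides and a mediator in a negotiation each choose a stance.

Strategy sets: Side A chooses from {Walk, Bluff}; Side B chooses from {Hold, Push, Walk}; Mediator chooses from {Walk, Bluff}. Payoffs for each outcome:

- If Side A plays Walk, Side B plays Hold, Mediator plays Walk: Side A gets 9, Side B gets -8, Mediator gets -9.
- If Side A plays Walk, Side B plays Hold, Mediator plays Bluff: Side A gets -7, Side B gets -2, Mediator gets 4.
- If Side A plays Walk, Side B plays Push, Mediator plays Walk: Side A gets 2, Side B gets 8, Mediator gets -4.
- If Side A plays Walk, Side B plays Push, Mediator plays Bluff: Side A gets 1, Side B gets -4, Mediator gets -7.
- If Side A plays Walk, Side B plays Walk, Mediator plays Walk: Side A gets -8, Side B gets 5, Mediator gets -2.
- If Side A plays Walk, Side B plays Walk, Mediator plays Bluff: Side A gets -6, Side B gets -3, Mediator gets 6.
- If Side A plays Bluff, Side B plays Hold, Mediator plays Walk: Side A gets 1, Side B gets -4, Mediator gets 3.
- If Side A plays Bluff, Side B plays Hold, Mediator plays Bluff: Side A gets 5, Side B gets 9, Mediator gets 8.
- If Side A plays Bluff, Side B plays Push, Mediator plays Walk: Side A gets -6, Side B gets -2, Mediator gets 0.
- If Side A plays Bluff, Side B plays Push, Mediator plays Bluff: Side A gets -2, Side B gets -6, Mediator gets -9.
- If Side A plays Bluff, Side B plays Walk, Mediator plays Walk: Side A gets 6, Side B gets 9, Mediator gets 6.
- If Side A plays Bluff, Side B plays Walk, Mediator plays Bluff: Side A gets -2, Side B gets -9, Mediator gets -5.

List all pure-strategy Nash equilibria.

(Walk, Push, Walk), (Bluff, Hold, Bluff), (Bluff, Walk, Walk)

Side A against (Hold, Walk): payoffs 9, 1 → best response Walk.
Side A against (Hold, Bluff): payoffs -7, 5 → best response Bluff.
Side A against (Push, Walk): payoffs 2, -6 → best response Walk.
Side A against (Push, Bluff): payoffs 1, -2 → best response Walk.
Side A against (Walk, Walk): payoffs -8, 6 → best response Bluff.
Side A against (Walk, Bluff): payoffs -6, -2 → best response Bluff.
Side B against (Walk, Walk): payoffs -8, 8, 5 → best response Push.
Side B against (Walk, Bluff): payoffs -2, -4, -3 → best response Hold.
Side B against (Bluff, Walk): payoffs -4, -2, 9 → best response Walk.
Side B against (Bluff, Bluff): payoffs 9, -6, -9 → best response Hold.
Mediator against (Walk, Hold): payoffs -9, 4 → best response Bluff.
Mediator against (Walk, Push): payoffs -4, -7 → best response Walk.
Mediator against (Walk, Walk): payoffs -2, 6 → best response Bluff.
Mediator against (Bluff, Hold): payoffs 3, 8 → best response Bluff.
Mediator against (Bluff, Push): payoffs 0, -9 → best response Walk.
Mediator against (Bluff, Walk): payoffs 6, -5 → best response Walk.
Mutual best responses: (Walk, Push, Walk); (Bluff, Hold, Bluff); (Bluff, Walk, Walk).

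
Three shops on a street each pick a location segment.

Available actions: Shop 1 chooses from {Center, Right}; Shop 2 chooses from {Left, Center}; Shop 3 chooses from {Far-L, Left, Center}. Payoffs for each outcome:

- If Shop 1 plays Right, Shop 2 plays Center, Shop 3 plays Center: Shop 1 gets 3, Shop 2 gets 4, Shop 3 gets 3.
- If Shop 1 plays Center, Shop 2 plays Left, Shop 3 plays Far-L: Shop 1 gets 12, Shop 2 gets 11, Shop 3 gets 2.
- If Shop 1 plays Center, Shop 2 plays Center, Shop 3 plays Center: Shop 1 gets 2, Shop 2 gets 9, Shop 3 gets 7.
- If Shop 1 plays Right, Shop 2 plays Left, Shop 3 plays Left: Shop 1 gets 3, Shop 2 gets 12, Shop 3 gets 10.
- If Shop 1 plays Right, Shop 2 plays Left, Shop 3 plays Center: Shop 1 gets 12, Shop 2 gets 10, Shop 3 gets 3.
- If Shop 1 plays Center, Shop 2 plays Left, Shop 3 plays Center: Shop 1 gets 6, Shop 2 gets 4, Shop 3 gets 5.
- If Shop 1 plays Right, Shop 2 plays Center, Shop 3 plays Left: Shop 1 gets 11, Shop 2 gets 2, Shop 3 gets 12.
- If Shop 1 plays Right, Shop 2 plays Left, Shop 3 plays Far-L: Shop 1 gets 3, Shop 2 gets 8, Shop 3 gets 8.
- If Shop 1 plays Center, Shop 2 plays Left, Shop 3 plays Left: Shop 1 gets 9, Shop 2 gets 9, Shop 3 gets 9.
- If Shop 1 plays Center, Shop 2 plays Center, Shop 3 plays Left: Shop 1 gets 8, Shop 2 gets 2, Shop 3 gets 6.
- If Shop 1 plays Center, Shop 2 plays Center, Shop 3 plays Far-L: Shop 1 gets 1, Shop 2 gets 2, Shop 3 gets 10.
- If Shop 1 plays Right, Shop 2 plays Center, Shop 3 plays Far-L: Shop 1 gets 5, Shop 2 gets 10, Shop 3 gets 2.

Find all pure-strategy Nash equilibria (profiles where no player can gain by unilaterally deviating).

For each player, find the best response to each opponent profile; mutual best responses are the pure NE.
Shop 1 against (Left, Far-L): payoffs 12, 3 → best response Center.
Shop 1 against (Left, Left): payoffs 9, 3 → best response Center.
Shop 1 against (Left, Center): payoffs 6, 12 → best response Right.
Shop 1 against (Center, Far-L): payoffs 1, 5 → best response Right.
Shop 1 against (Center, Left): payoffs 8, 11 → best response Right.
Shop 1 against (Center, Center): payoffs 2, 3 → best response Right.
Shop 2 against (Center, Far-L): payoffs 11, 2 → best response Left.
Shop 2 against (Center, Left): payoffs 9, 2 → best response Left.
Shop 2 against (Center, Center): payoffs 4, 9 → best response Center.
Shop 2 against (Right, Far-L): payoffs 8, 10 → best response Center.
Shop 2 against (Right, Left): payoffs 12, 2 → best response Left.
Shop 2 against (Right, Center): payoffs 10, 4 → best response Left.
Shop 3 against (Center, Left): payoffs 2, 9, 5 → best response Left.
Shop 3 against (Center, Center): payoffs 10, 6, 7 → best response Far-L.
Shop 3 against (Right, Left): payoffs 8, 10, 3 → best response Left.
Shop 3 against (Right, Center): payoffs 2, 12, 3 → best response Left.
Mutual best responses: (Center, Left, Left).

Pure NE: (Center, Left, Left)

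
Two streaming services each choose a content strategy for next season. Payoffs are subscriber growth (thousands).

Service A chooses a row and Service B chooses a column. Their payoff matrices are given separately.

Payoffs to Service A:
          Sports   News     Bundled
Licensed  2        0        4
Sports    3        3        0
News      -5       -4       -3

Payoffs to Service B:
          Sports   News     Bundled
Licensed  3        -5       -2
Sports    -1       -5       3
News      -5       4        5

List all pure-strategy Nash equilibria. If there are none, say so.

There is no pure-strategy Nash equilibrium.

Service A against Sports: payoffs 2, 3, -5 → best response Sports.
Service A against News: payoffs 0, 3, -4 → best response Sports.
Service A against Bundled: payoffs 4, 0, -3 → best response Licensed.
Service B against Licensed: payoffs 3, -5, -2 → best response Sports.
Service B against Sports: payoffs -1, -5, 3 → best response Bundled.
Service B against News: payoffs -5, 4, 5 → best response Bundled.
No profile is a mutual best response for all players.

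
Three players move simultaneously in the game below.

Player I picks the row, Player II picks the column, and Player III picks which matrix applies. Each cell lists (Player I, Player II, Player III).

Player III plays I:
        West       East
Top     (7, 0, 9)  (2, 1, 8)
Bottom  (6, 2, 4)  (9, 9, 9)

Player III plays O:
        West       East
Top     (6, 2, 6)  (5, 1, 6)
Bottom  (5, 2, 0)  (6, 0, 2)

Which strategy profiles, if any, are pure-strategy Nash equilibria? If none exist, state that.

Player I against (West, I): payoffs 7, 6 → best response Top.
Player I against (West, O): payoffs 6, 5 → best response Top.
Player I against (East, I): payoffs 2, 9 → best response Bottom.
Player I against (East, O): payoffs 5, 6 → best response Bottom.
Player II against (Top, I): payoffs 0, 1 → best response East.
Player II against (Top, O): payoffs 2, 1 → best response West.
Player II against (Bottom, I): payoffs 2, 9 → best response East.
Player II against (Bottom, O): payoffs 2, 0 → best response West.
Player III against (Top, West): payoffs 9, 6 → best response I.
Player III against (Top, East): payoffs 8, 6 → best response I.
Player III against (Bottom, West): payoffs 4, 0 → best response I.
Player III against (Bottom, East): payoffs 9, 2 → best response I.
Mutual best responses: (Bottom, East, I).

The unique pure-strategy Nash equilibrium is (Bottom, East, I).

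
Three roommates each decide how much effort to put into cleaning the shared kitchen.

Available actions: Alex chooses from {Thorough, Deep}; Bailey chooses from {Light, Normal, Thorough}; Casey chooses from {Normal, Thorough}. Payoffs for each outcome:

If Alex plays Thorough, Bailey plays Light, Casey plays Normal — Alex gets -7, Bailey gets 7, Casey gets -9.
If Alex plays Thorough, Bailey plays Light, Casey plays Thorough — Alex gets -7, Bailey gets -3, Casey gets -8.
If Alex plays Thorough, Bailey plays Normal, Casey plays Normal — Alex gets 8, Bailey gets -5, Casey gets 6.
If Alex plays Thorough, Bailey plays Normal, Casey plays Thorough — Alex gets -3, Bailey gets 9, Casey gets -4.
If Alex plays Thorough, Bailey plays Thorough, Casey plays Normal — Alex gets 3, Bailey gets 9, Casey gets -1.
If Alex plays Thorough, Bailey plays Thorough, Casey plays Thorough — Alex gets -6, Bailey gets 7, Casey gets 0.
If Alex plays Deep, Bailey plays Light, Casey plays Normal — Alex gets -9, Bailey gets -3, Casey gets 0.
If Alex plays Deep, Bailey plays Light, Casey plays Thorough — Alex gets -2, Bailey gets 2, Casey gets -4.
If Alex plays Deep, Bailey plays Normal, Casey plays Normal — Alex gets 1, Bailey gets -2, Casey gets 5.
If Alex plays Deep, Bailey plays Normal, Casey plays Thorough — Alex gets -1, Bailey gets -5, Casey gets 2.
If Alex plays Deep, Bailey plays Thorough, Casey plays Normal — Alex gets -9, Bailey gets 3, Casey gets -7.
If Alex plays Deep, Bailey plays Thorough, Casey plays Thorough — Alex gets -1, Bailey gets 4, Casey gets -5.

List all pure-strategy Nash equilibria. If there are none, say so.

Pure NE: (Deep, Thorough, Thorough)

Alex against (Light, Normal): payoffs -7, -9 → best response Thorough.
Alex against (Light, Thorough): payoffs -7, -2 → best response Deep.
Alex against (Normal, Normal): payoffs 8, 1 → best response Thorough.
Alex against (Normal, Thorough): payoffs -3, -1 → best response Deep.
Alex against (Thorough, Normal): payoffs 3, -9 → best response Thorough.
Alex against (Thorough, Thorough): payoffs -6, -1 → best response Deep.
Bailey against (Thorough, Normal): payoffs 7, -5, 9 → best response Thorough.
Bailey against (Thorough, Thorough): payoffs -3, 9, 7 → best response Normal.
Bailey against (Deep, Normal): payoffs -3, -2, 3 → best response Thorough.
Bailey against (Deep, Thorough): payoffs 2, -5, 4 → best response Thorough.
Casey against (Thorough, Light): payoffs -9, -8 → best response Thorough.
Casey against (Thorough, Normal): payoffs 6, -4 → best response Normal.
Casey against (Thorough, Thorough): payoffs -1, 0 → best response Thorough.
Casey against (Deep, Light): payoffs 0, -4 → best response Normal.
Casey against (Deep, Normal): payoffs 5, 2 → best response Normal.
Casey against (Deep, Thorough): payoffs -7, -5 → best response Thorough.
Mutual best responses: (Deep, Thorough, Thorough).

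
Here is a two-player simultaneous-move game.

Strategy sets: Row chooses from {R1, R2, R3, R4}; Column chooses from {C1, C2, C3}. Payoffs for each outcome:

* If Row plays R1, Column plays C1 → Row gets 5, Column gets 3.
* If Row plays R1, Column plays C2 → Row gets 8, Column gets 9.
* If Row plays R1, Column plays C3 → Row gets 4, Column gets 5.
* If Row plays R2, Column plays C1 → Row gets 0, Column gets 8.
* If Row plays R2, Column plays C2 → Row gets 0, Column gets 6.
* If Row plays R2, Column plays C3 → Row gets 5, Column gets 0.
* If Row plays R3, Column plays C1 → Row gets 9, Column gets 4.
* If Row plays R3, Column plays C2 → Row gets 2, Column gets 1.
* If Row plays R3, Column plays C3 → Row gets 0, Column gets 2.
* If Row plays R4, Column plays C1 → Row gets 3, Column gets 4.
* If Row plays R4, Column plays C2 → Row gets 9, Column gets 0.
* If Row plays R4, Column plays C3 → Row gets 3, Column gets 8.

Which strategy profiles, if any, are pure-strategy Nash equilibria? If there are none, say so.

The unique pure-strategy Nash equilibrium is (R3, C1).

Mark each player's best response to every combination of opponents' strategies; a profile where every player is best-responding is a pure Nash equilibrium.
Row against C1: payoffs 5, 0, 9, 3 → best response R3.
Row against C2: payoffs 8, 0, 2, 9 → best response R4.
Row against C3: payoffs 4, 5, 0, 3 → best response R2.
Column against R1: payoffs 3, 9, 5 → best response C2.
Column against R2: payoffs 8, 6, 0 → best response C1.
Column against R3: payoffs 4, 1, 2 → best response C1.
Column against R4: payoffs 4, 0, 8 → best response C3.
Mutual best responses: (R3, C1).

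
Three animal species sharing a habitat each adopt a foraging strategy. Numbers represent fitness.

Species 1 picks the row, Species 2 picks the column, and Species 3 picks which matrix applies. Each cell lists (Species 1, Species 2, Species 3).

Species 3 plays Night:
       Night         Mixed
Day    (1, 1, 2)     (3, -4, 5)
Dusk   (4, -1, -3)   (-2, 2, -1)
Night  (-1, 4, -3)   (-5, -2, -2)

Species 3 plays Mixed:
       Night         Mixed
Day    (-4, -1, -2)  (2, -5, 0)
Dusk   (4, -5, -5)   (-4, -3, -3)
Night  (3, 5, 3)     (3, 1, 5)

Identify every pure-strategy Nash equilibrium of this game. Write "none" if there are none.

(Day, Night, Night): Species 1 can switch to Dusk (1 → 4). Not NE.
(Day, Night, Mixed): Species 1 can switch to Dusk (-4 → 4). Not NE.
(Day, Mixed, Night): Species 2 can switch to Night (-4 → 1). Not NE.
(Day, Mixed, Mixed): Species 1 can switch to Night (2 → 3). Not NE.
(Dusk, Night, Night): Species 2 can switch to Mixed (-1 → 2). Not NE.
(Dusk, Night, Mixed): Species 2 can switch to Mixed (-5 → -3). Not NE.
(Dusk, Mixed, Night): Species 1 can switch to Day (-2 → 3). Not NE.
(Dusk, Mixed, Mixed): Species 1 can switch to Day (-4 → 2). Not NE.
(Night, Night, Night): Species 1 can switch to Day (-1 → 1). Not NE.
(Night, Night, Mixed): Species 1 can switch to Dusk (3 → 4). Not NE.
(Night, Mixed, Night): Species 1 can switch to Day (-5 → 3). Not NE.
(Night, Mixed, Mixed): Species 2 can switch to Night (1 → 5). Not NE.

No pure-strategy Nash equilibrium.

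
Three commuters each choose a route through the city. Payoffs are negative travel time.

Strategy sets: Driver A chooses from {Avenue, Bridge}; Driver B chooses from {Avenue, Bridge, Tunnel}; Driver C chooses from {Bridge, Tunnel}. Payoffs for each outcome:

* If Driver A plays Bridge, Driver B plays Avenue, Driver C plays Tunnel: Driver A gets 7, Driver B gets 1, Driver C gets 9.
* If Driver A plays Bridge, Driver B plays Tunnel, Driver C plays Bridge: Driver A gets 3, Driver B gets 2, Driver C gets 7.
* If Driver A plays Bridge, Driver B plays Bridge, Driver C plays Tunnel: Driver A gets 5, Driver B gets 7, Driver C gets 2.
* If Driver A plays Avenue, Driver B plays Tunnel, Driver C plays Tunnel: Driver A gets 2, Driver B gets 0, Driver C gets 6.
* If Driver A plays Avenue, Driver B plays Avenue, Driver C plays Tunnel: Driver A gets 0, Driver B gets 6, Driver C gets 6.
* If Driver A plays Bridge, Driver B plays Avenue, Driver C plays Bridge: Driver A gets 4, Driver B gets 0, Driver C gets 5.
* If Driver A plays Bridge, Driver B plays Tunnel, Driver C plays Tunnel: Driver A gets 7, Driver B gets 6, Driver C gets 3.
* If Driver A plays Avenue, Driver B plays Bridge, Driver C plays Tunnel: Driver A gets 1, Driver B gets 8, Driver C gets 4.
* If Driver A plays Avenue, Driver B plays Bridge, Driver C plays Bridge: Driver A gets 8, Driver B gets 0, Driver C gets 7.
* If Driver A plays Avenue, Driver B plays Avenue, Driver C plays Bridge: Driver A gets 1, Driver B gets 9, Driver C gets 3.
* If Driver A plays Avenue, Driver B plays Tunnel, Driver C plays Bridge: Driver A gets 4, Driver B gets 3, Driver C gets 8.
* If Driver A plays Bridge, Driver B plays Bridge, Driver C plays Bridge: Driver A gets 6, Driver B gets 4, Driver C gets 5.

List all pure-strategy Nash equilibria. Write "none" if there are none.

Driver A against (Avenue, Bridge): payoffs 1, 4 → best response Bridge.
Driver A against (Avenue, Tunnel): payoffs 0, 7 → best response Bridge.
Driver A against (Bridge, Bridge): payoffs 8, 6 → best response Avenue.
Driver A against (Bridge, Tunnel): payoffs 1, 5 → best response Bridge.
Driver A against (Tunnel, Bridge): payoffs 4, 3 → best response Avenue.
Driver A against (Tunnel, Tunnel): payoffs 2, 7 → best response Bridge.
Driver B against (Avenue, Bridge): payoffs 9, 0, 3 → best response Avenue.
Driver B against (Avenue, Tunnel): payoffs 6, 8, 0 → best response Bridge.
Driver B against (Bridge, Bridge): payoffs 0, 4, 2 → best response Bridge.
Driver B against (Bridge, Tunnel): payoffs 1, 7, 6 → best response Bridge.
Driver C against (Avenue, Avenue): payoffs 3, 6 → best response Tunnel.
Driver C against (Avenue, Bridge): payoffs 7, 4 → best response Bridge.
Driver C against (Avenue, Tunnel): payoffs 8, 6 → best response Bridge.
Driver C against (Bridge, Avenue): payoffs 5, 9 → best response Tunnel.
Driver C against (Bridge, Bridge): payoffs 5, 2 → best response Bridge.
Driver C against (Bridge, Tunnel): payoffs 7, 3 → best response Bridge.
No profile is a mutual best response for all players.

none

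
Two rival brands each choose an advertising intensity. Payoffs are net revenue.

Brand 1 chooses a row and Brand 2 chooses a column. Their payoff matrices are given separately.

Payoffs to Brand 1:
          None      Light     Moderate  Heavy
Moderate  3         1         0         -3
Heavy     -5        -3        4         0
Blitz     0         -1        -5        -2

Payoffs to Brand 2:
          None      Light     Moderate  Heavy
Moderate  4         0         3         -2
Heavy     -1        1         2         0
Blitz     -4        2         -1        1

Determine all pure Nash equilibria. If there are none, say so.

(Moderate, None): Brand 1 gets 3, best alternative 0; Brand 2 gets 4, best alternative 3. No profitable deviation — NE.
(Moderate, Light): Brand 2 can switch to None (0 → 4). Not NE.
(Moderate, Moderate): Brand 1 can switch to Heavy (0 → 4). Not NE.
(Moderate, Heavy): Brand 1 can switch to Heavy (-3 → 0). Not NE.
(Heavy, None): Brand 1 can switch to Moderate (-5 → 3). Not NE.
(Heavy, Light): Brand 1 can switch to Moderate (-3 → 1). Not NE.
(Heavy, Moderate): Brand 1 gets 4, best alternative 0; Brand 2 gets 2, best alternative 1. No profitable deviation — NE.
(Heavy, Heavy): Brand 2 can switch to Light (0 → 1). Not NE.
(Blitz, None): Brand 1 can switch to Moderate (0 → 3). Not NE.
(Blitz, Light): Brand 1 can switch to Moderate (-1 → 1). Not NE.
(The remaining 2 profiles each have a profitable deviation by the same check.)

Pure-strategy Nash equilibria: (Moderate, None), (Heavy, Moderate)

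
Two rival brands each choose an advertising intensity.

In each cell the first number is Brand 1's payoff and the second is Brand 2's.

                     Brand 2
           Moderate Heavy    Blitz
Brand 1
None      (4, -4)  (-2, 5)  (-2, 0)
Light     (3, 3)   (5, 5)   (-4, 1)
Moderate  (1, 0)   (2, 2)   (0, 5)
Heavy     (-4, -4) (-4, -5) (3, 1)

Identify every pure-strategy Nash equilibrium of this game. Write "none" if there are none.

Pure-strategy Nash equilibria: (Light, Heavy), (Heavy, Blitz)

Brand 1 against Moderate: payoffs 4, 3, 1, -4 → best response None.
Brand 1 against Heavy: payoffs -2, 5, 2, -4 → best response Light.
Brand 1 against Blitz: payoffs -2, -4, 0, 3 → best response Heavy.
Brand 2 against None: payoffs -4, 5, 0 → best response Heavy.
Brand 2 against Light: payoffs 3, 5, 1 → best response Heavy.
Brand 2 against Moderate: payoffs 0, 2, 5 → best response Blitz.
Brand 2 against Heavy: payoffs -4, -5, 1 → best response Blitz.
Mutual best responses: (Light, Heavy); (Heavy, Blitz).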